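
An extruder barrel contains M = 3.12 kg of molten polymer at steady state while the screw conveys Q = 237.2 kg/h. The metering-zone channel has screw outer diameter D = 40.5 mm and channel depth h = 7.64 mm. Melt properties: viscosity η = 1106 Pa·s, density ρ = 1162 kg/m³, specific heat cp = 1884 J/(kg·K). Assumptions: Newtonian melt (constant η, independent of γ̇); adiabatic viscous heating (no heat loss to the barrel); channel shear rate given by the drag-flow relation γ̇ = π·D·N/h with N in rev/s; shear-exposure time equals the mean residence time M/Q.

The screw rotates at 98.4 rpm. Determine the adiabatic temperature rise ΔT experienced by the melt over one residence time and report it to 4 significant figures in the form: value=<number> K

Throughput in SI: Q_s = 237.2 kg/h ÷ 3600 s/h = 0.0658889 kg/s
t_res = M / Q_s = 3.12 / 0.0658889 = 47.3524 s
D = 40.5 mm = 0.0405 m;  h = 7.64 mm = 0.00764 m;  N = 98.4 rpm / 60 = 1.64 rev/s
Shear rate: γ̇ = πDN/h = π·0.0405·1.64/0.00764 = 27.3121 s⁻¹
ΔT = η·γ̇²·t_res/(ρ·cp) = [1106 × 27.3121² × 47.3524] / [1162 × 1884] = 17.8452 K

value=17.85 K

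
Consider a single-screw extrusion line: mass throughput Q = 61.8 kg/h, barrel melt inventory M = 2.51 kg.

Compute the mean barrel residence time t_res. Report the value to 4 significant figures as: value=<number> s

Throughput in SI: Q_s = 61.8 kg/h ÷ 3600 s/h = 0.0171667 kg/s
t_res = M / Q_s = 2.51 ÷ 0.0171667 = 146.214 s

value=146.2 s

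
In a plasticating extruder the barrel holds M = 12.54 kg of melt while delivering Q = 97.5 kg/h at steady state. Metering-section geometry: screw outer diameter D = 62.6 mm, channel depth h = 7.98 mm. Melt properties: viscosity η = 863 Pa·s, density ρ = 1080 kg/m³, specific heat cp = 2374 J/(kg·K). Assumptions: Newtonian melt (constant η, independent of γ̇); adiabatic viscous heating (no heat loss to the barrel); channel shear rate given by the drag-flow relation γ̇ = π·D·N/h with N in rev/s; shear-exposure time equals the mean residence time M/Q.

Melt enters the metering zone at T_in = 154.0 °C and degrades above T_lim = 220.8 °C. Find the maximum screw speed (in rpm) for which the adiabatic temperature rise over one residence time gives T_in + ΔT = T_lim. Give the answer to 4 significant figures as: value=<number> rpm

Throughput in SI: Q_s = 97.5 kg/h ÷ 3600 s/h = 0.0270833 kg/s
Mean residence time: t_res = M/Q_s = 12.54 kg / 0.0270833 kg/s = 463.015 s
D = 62.6 mm = 0.0626 m;  h = 7.98 mm = 0.00798 m
ΔT_a = T_lim − T_in = 220.8 − 154.0 = 66.8 K
Invert ΔT = ηγ̇²t_res/(ρcp) for γ̇: γ̇_max² = ΔT_a ρ cp / (η t_res) = 66.8·1080·2374 / (863·463.015) = 428.622 s⁻²
γ̇_max = √428.622 = 20.7032 s⁻¹
Solve γ̇ = πDN/h for N: N_max = γ̇_max·h/(π·D) = 20.7032 × 0.00798 / (π × 0.0626) = 0.840071 rev/s = 50.4043 rpm

value=50.40 rpm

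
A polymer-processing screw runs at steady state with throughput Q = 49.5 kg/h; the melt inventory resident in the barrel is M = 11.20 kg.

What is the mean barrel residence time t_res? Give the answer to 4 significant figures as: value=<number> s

Convert throughput: Q = 49.5 kg/h = 49.5/3600 = 0.01375 kg/s
t_res = M / Q_s = 11.20 / 0.01375 = 814.545 s

value=814.5 s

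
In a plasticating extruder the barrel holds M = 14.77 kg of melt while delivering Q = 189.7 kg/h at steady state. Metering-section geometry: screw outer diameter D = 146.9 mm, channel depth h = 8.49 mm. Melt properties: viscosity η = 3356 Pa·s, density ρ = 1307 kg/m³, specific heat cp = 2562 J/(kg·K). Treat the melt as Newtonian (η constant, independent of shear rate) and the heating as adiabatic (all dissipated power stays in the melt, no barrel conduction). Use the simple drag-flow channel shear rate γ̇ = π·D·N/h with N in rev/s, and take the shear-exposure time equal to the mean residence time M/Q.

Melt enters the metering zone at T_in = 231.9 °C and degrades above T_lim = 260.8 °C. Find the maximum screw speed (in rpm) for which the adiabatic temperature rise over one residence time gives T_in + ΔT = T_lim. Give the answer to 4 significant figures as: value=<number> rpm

value=11.20 rpm

Q_s = Q / 3600 = 189.7 / 3600 = 0.0526944 kg/s
t_res = M / Q_s = 14.77 ÷ 0.0526944 = 280.295 s
Convert to metres: D = 0.1469 m, h = 0.00849 m
Allowable rise: ΔT_a = T_lim − T_in = 260.8 − 231.9 = 28.9 K
γ̇_max² = ΔT_a·ρ·cp/(η·t_res) = 28.9·1307·2562/(3356·280.295) = 102.876 s⁻²
γ̇_max = √102.876 = 10.1428 s⁻¹
Solve γ̇ = πDN/h for N: N_max = γ̇_max·h/(π·D) = 10.1428 × 0.00849 / (π × 0.1469) = 0.186592 rev/s = 11.1955 rpm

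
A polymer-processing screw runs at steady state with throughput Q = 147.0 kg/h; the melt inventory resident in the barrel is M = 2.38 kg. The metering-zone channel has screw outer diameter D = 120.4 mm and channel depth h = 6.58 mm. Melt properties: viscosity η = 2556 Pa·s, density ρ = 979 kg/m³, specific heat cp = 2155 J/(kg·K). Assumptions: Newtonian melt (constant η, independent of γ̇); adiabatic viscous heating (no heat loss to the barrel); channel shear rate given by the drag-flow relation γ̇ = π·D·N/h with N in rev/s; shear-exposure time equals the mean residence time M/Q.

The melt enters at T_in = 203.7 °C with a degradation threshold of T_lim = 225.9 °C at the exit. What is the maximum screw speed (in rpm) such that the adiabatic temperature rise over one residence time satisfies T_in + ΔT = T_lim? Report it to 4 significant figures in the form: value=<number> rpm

Q_s = Q / 3600 = 147.0 / 3600 = 0.0408333 kg/s
t_res = M / Q_s = 2.38 ÷ 0.0408333 = 58.2857 s
Geometry in SI: D = 120.4 mm → 0.1204 m, h = 6.58 mm → 0.00658 m
ΔT_a = T_lim − T_in = 225.9 − 203.7 = 22.2 K
Invert ΔT = ηγ̇²t_res/(ρcp) for γ̇: γ̇_max² = ΔT_a ρ cp / (η t_res) = 22.2·979·2155 / (2556·58.2857) = 314.384 s⁻²
γ̇_max = sqrt(314.384) = 17.7309 s⁻¹
Solve γ̇ = πDN/h for N: N_max = γ̇_max·h/(π·D) = 17.7309 × 0.00658 / (π × 0.1204) = 0.308446 rev/s = 18.5068 rpm

value=18.51 rpm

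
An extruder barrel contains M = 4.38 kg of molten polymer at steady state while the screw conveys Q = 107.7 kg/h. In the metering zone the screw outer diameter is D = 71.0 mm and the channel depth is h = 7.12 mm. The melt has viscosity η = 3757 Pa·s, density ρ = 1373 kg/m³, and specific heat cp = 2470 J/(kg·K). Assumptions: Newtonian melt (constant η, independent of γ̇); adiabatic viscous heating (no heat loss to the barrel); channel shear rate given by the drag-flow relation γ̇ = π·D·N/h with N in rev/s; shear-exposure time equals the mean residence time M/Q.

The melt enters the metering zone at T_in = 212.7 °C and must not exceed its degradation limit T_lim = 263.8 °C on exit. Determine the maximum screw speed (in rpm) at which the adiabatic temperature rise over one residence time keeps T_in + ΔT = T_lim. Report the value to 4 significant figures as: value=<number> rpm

Q_s = Q / 3600 = 107.7 / 3600 = 0.0299167 kg/s
t_res = M / Q_s = 4.38 / 0.0299167 = 146.407 s
D = 71.0 mm = 0.071 m;  h = 7.12 mm = 0.00712 m
ΔT_a = T_lim − T_in = 263.8 °C − 212.7 °C = 51.1 K
Invert ΔT = ηγ̇²t_res/(ρcp) for γ̇: γ̇_max² = ΔT_a ρ cp / (η t_res) = 51.1·1373·2470 / (3757·146.407) = 315.055 s⁻²
Take the square root: γ̇_max = √(315.055) = 17.7498 s⁻¹
Solve γ̇ = πDN/h for N: N_max = γ̇_max·h/(π·D) = 17.7498 × 0.00712 / (π × 0.071) = 0.566585 rev/s = 33.9951 rpm

value=34.00 rpm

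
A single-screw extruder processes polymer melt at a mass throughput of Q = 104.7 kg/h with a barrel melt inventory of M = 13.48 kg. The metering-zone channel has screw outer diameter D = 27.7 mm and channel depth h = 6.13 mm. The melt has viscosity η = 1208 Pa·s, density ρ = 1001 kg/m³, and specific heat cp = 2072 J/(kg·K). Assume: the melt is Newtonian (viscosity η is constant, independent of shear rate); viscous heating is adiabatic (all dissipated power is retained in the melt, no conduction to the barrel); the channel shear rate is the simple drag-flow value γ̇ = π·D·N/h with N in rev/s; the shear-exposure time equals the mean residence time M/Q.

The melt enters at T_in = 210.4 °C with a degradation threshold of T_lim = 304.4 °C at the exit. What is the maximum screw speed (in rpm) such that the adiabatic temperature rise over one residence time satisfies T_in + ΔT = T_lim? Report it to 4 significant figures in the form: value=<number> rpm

Convert throughput: Q = 104.7 kg/h = 104.7/3600 = 0.0290833 kg/s
Mean residence time: t_res = M/Q_s = 13.48 kg / 0.0290833 kg/s = 463.496 s
D = 27.7 mm = 0.0277 m;  h = 6.13 mm = 0.00613 m
ΔT_a = T_lim − T_in = 304.4 − 210.4 = 94 K
Invert ΔT = ηγ̇²t_res/(ρcp) for γ̇: γ̇_max² = ΔT_a ρ cp / (η t_res) = 94·1001·2072 / (1208·463.496) = 348.208 s⁻²
γ̇_max = sqrt(348.208) = 18.6603 s⁻¹
N_max = γ̇_max·h / (π·D) = 18.6603 · 0.00613 / (π · 0.0277) = 1.31447 rev/s = 78.8681 rpm

value=78.87 rpm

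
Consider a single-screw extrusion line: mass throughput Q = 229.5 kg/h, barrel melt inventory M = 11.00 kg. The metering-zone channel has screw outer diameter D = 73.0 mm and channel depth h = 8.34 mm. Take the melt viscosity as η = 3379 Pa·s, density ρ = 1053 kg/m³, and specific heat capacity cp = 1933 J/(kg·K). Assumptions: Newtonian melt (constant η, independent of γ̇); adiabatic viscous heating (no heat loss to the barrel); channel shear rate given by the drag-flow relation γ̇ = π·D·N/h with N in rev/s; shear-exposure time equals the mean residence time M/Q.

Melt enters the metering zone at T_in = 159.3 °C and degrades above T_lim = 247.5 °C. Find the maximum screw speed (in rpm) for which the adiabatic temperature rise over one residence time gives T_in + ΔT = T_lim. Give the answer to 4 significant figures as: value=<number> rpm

Q_s = Q / 3600 = 229.5 / 3600 = 0.06375 kg/s
t_res = M / Q_s = 11.00 ÷ 0.06375 = 172.549 s
Geometry in SI: D = 73.0 mm → 0.073 m, h = 8.34 mm → 0.00834 m
ΔT_a = T_lim − T_in = 247.5 °C − 159.3 °C = 88.2 K
Invert ΔT = ηγ̇²t_res/(ρcp) for γ̇: γ̇_max² = ΔT_a ρ cp / (η t_res) = 88.2·1053·1933 / (3379·172.549) = 307.913 s⁻²
Take the square root: γ̇_max = √(307.913) = 17.5475 s⁻¹
N_max = γ̇_max·h / (π·D) = 17.5475 · 0.00834 / (π · 0.073) = 0.638127 rev/s = 38.2876 rpm

value=38.29 rpm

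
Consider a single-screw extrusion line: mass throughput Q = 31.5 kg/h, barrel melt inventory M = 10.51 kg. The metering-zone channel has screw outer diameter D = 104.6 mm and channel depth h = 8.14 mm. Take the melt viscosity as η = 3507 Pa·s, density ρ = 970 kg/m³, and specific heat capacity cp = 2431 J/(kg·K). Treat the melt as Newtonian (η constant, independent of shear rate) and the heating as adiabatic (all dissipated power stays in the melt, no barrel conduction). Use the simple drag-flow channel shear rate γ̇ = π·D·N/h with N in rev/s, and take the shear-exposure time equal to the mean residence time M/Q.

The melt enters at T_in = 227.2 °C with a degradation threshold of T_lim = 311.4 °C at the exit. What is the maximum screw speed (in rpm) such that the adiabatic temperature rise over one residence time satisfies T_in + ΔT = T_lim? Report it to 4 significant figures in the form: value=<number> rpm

Q_s = Q / 3600 = 31.5 / 3600 = 0.00875 kg/s
t_res = M / Q_s = 10.51 ÷ 0.00875 = 1201.14 s
D = 104.6 mm = 0.1046 m;  h = 8.14 mm = 0.00814 m
Allowable rise: ΔT_a = T_lim − T_in = 311.4 − 227.2 = 84.2 K
γ̇_max² = ΔT_a·ρ·cp/(η·t_res) = 84.2·970·2431/(3507·1201.14) = 47.1344 s⁻²
Take the square root: γ̇_max = √(47.1344) = 6.86545 s⁻¹
N_max = γ̇_max h / (πD) = 6.86545·0.00814/(π·0.1046) = 0.170064 rev/s → ×60 = 10.2038 rpm

value=10.20 rpm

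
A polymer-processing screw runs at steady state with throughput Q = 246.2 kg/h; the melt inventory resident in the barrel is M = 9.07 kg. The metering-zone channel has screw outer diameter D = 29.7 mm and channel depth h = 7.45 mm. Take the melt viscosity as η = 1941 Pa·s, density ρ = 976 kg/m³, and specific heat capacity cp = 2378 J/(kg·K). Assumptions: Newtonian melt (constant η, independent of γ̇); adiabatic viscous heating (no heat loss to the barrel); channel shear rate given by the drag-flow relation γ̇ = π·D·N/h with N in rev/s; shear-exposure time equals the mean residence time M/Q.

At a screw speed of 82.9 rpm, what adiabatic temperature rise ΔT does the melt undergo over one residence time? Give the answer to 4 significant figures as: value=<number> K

Q_s = Q / 3600 = 246.2 / 3600 = 0.0683889 kg/s
Mean residence time: t_res = M/Q_s = 9.07 kg / 0.0683889 kg/s = 132.624 s
Convert to SI: D = 0.0297 m, h = 0.00745 m, N = 82.9/60 = 1.38167 rev/s
γ̇ = π·D·N / h = π · 0.0297 · 1.38167 / 0.00745 = 17.3043 s⁻¹
ΔT = η·γ̇²·t_res/(ρ·cp) = [1941 × 17.3043² × 132.624] / [976 × 2378] = 33.2118 K

value=33.21 K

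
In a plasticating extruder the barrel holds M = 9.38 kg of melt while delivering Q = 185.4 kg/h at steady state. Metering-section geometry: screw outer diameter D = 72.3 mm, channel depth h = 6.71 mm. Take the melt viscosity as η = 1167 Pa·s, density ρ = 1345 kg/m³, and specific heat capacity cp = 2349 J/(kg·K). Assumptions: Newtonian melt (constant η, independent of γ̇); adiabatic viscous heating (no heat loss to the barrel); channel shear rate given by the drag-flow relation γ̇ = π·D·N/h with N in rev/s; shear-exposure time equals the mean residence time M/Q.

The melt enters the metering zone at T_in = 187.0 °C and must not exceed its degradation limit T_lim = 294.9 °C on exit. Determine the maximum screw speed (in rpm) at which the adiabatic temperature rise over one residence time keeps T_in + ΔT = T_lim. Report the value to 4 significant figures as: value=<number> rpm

value=70.98 rpm

Convert throughput: Q = 185.4 kg/h = 185.4/3600 = 0.0515 kg/s
Mean residence time: t_res = M/Q_s = 9.38 kg / 0.0515 kg/s = 182.136 s
Convert to metres: D = 0.0723 m, h = 0.00671 m
ΔT_a = T_lim − T_in = 294.9 − 187.0 = 107.9 K
Invert ΔT = ηγ̇²t_res/(ρcp) for γ̇: γ̇_max² = ΔT_a ρ cp / (η t_res) = 107.9·1345·2349 / (1167·182.136) = 1603.84 s⁻²
γ̇_max = sqrt(1603.84) = 40.0479 s⁻¹
N_max = γ̇_max h / (πD) = 40.0479·0.00671/(π·0.0723) = 1.18308 rev/s → ×60 = 70.9849 rpm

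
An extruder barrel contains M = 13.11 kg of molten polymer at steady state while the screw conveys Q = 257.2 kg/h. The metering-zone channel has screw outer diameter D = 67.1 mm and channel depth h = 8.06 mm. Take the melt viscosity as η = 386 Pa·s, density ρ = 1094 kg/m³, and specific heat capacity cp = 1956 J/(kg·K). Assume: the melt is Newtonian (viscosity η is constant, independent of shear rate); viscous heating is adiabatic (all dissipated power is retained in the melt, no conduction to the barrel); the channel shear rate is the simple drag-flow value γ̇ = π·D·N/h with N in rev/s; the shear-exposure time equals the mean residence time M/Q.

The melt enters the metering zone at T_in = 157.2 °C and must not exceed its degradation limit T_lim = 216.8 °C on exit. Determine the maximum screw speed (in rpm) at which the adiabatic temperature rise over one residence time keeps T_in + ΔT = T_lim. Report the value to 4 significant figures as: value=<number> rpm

value=97.35 rpm

Convert throughput: Q = 257.2 kg/h = 257.2/3600 = 0.0714444 kg/s
t_res = M / Q_s = 13.11 / 0.0714444 = 183.499 s
Geometry in SI: D = 67.1 mm → 0.0671 m, h = 8.06 mm → 0.00806 m
ΔT_a = T_lim − T_in = 216.8 − 157.2 = 59.6 K
γ̇_max² = ΔT_a·ρ·cp / (η·t_res) = [59.6 × 1094 × 1956] / [386 × 183.499] = 1800.57 s⁻²
γ̇_max = √1800.57 = 42.4332 s⁻¹
N_max = γ̇_max·h / (π·D) = 42.4332 · 0.00806 / (π · 0.0671) = 1.62244 rev/s = 97.3463 rpm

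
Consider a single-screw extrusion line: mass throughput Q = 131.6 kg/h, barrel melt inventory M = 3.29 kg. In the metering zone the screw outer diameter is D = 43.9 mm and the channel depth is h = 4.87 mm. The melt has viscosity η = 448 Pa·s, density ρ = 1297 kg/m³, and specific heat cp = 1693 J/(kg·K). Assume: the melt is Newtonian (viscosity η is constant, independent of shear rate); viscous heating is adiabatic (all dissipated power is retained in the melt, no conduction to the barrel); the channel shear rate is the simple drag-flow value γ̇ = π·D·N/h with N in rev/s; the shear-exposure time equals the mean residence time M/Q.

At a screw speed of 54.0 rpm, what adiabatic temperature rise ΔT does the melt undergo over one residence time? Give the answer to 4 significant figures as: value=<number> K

value=11.93 K

Convert throughput: Q = 131.6 kg/h = 131.6/3600 = 0.0365556 kg/s
t_res = M / Q_s = 3.29 ÷ 0.0365556 = 90 s
Geometry in metres: D = 43.9 mm → 0.0439 m, h = 4.87 mm → 0.00487 m; screw speed N = 54.0 rpm = 0.9 rev/s
γ̇ = π D N / h = (π)(0.0439)(0.9) / 0.00487 = 25.4875 s⁻¹
ΔT = η·γ̇²·t_res/(ρ·cp) = [448 × 25.4875² × 90] / [1297 × 1693] = 11.9283 K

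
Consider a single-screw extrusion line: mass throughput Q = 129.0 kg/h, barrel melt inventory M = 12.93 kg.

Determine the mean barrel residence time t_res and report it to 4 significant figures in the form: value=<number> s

value=360.8 s

Convert throughput: Q = 129.0 kg/h = 129.0/3600 = 0.0358333 kg/s
t_res = M / Q_s = 12.93 ÷ 0.0358333 = 360.837 s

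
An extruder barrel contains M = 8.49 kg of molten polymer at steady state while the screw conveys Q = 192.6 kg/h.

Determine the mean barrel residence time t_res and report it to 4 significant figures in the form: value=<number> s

value=158.7 s

Convert throughput: Q = 192.6 kg/h = 192.6/3600 = 0.0535 kg/s
t_res = M / Q_s = 8.49 ÷ 0.0535 = 158.692 s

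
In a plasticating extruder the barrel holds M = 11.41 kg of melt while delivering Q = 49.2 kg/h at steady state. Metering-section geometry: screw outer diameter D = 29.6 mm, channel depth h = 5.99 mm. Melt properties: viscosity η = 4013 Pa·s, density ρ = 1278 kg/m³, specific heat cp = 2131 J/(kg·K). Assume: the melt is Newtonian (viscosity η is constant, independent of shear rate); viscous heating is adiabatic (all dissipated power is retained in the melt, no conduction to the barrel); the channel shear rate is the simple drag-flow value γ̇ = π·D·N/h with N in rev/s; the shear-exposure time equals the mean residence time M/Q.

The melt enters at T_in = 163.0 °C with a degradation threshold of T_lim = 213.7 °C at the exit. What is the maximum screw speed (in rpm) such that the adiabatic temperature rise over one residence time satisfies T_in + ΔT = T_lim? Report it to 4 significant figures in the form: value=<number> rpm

value=24.81 rpm

Q_s = Q / 3600 = 49.2 / 3600 = 0.0136667 kg/s
t_res = M / Q_s = 11.41 ÷ 0.0136667 = 834.878 s
Geometry in SI: D = 29.6 mm → 0.0296 m, h = 5.99 mm → 0.00599 m
ΔT_a = T_lim − T_in = 213.7 °C − 163.0 °C = 50.7 K
γ̇_max² = ΔT_a·ρ·cp / (η·t_res) = [50.7 × 1278 × 2131] / [4013 × 834.878] = 41.2126 s⁻²
Take the square root: γ̇_max = √(41.2126) = 6.4197 s⁻¹
N_max = γ̇_max h / (πD) = 6.4197·0.00599/(π·0.0296) = 0.413524 rev/s → ×60 = 24.8114 rpm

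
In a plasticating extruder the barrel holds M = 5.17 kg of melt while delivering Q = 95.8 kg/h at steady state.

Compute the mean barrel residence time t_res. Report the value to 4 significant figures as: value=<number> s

value=194.3 s

Q_s = Q / 3600 = 95.8 / 3600 = 0.0266111 kg/s
Mean residence time: t_res = M/Q_s = 5.17 kg / 0.0266111 kg/s = 194.28 s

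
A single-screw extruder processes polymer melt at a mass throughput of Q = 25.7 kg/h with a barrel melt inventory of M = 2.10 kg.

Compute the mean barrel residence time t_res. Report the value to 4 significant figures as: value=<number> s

Q_s = Q / 3600 = 25.7 / 3600 = 0.00713889 kg/s
Mean residence time: t_res = M/Q_s = 2.10 kg / 0.00713889 kg/s = 294.163 s

value=294.2 s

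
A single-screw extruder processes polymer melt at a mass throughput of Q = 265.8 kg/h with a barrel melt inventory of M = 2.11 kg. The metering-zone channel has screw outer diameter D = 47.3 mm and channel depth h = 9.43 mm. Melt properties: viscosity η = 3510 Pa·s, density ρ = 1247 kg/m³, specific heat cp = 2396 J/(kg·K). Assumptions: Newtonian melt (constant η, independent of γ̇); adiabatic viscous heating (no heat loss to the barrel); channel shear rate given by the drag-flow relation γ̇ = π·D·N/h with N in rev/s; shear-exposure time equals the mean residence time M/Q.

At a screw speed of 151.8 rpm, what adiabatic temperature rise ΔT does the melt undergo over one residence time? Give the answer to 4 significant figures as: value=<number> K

Convert throughput: Q = 265.8 kg/h = 265.8/3600 = 0.0738333 kg/s
t_res = M / Q_s = 2.11 / 0.0738333 = 28.5779 s
Geometry in metres: D = 47.3 mm → 0.0473 m, h = 9.43 mm → 0.00943 m; screw speed N = 151.8 rpm = 2.53 rev/s
Shear rate: γ̇ = πDN/h = π·0.0473·2.53/0.00943 = 39.8676 s⁻¹
ΔT = η·γ̇²·t_res/(ρ·cp) = [3510 × 39.8676² × 28.5779] / [1247 × 2396] = 53.3609 K

value=53.36 K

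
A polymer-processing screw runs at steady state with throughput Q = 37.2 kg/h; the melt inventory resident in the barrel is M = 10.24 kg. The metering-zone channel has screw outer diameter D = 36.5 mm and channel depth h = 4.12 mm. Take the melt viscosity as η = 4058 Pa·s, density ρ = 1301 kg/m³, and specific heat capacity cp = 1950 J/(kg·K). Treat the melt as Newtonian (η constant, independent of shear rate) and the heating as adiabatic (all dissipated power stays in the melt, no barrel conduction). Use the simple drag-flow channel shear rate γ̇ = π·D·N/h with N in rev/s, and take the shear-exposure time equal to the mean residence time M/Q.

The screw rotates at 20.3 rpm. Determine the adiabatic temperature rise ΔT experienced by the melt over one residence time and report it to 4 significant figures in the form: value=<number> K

value=140.6 K

Throughput in SI: Q_s = 37.2 kg/h ÷ 3600 s/h = 0.0103333 kg/s
t_res = M / Q_s = 10.24 ÷ 0.0103333 = 990.968 s
Convert to SI: D = 0.0365 m, h = 0.00412 m, N = 20.3/60 = 0.338333 rev/s
Shear rate: γ̇ = πDN/h = π·0.0365·0.338333/0.00412 = 9.41652 s⁻¹
ΔT = η·γ̇²·t_res / (ρ·cp) = 4058 · (9.41652)² · 990.968 / (1301 · 1950) = 140.553 K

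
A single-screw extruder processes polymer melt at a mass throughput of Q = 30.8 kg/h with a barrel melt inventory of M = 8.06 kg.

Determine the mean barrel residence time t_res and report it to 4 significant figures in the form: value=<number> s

value=942.1 s

Convert throughput: Q = 30.8 kg/h = 30.8/3600 = 0.00855556 kg/s
t_res = M / Q_s = 8.06 ÷ 0.00855556 = 942.078 s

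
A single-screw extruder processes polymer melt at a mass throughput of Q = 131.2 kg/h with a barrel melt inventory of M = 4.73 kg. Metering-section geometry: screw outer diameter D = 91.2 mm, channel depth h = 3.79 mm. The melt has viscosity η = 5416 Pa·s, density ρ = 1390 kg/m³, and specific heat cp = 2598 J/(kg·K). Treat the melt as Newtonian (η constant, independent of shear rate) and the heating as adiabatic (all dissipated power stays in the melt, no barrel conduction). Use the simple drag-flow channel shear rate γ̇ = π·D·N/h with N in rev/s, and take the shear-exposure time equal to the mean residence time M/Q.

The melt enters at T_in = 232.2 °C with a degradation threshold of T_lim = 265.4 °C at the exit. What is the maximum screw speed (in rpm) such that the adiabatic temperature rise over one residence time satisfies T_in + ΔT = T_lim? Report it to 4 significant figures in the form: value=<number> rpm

Throughput in SI: Q_s = 131.2 kg/h ÷ 3600 s/h = 0.0364444 kg/s
t_res = M / Q_s = 4.73 / 0.0364444 = 129.787 s
Convert to metres: D = 0.0912 m, h = 0.00379 m
ΔT_a = T_lim − T_in = 265.4 − 232.2 = 33.2 K
γ̇_max² = ΔT_a·ρ·cp / (η·t_res) = [33.2 × 1390 × 2598] / [5416 × 129.787] = 170.563 s⁻²
γ̇_max = √170.563 = 13.06 s⁻¹
N_max = γ̇_max h / (πD) = 13.06·0.00379/(π·0.0912) = 0.172757 rev/s → ×60 = 10.3654 rpm

value=10.37 rpm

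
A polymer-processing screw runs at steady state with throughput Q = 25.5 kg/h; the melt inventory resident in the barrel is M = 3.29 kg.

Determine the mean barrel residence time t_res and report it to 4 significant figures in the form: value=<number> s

value=464.5 s

Q_s = Q / 3600 = 25.5 / 3600 = 0.00708333 kg/s
t_res = M / Q_s = 3.29 / 0.00708333 = 464.471 s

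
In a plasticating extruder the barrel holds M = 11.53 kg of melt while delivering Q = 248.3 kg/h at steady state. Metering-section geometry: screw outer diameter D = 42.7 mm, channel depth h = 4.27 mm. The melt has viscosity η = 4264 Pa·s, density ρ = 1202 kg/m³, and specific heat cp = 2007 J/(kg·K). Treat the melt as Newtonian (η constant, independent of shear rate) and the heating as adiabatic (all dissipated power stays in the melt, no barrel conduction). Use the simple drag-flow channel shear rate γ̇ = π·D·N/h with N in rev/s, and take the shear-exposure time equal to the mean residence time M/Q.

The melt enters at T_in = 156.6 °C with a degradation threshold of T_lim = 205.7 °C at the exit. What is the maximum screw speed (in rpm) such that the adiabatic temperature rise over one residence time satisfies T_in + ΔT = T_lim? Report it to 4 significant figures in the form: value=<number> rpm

Throughput in SI: Q_s = 248.3 kg/h ÷ 3600 s/h = 0.0689722 kg/s
Mean residence time: t_res = M/Q_s = 11.53 kg / 0.0689722 kg/s = 167.169 s
Geometry in SI: D = 42.7 mm → 0.0427 m, h = 4.27 mm → 0.00427 m
Allowable rise: ΔT_a = T_lim − T_in = 205.7 − 156.6 = 49.1 K
γ̇_max² = ΔT_a·ρ·cp / (η·t_res) = [49.1 × 1202 × 2007] / [4264 × 167.169] = 166.173 s⁻²
Take the square root: γ̇_max = √(166.173) = 12.8908 s⁻¹
N_max = γ̇_max h / (πD) = 12.8908·0.00427/(π·0.0427) = 0.410328 rev/s → ×60 = 24.6197 rpm

value=24.62 rpm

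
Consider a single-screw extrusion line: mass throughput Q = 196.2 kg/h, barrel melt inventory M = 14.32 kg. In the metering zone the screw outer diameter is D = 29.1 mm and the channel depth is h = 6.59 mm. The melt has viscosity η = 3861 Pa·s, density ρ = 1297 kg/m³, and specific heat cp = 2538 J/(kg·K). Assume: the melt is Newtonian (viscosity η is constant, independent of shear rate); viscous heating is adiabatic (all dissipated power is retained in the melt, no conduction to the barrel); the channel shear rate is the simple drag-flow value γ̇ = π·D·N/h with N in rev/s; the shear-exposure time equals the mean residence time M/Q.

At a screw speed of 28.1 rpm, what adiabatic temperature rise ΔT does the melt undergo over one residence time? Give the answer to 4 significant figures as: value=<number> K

value=13.01 K

Throughput in SI: Q_s = 196.2 kg/h ÷ 3600 s/h = 0.0545 kg/s
t_res = M / Q_s = 14.32 / 0.0545 = 262.752 s
Convert to SI: D = 0.0291 m, h = 0.00659 m, N = 28.1/60 = 0.468333 rev/s
γ̇ = π·D·N / h = π · 0.0291 · 0.468333 / 0.00659 = 6.49699 s⁻¹
Adiabatic rise: ΔT = η γ̇² t_res / (ρ cp) = 3861·(6.49699)²·262.752 / (1297·2538) = 13.0089 K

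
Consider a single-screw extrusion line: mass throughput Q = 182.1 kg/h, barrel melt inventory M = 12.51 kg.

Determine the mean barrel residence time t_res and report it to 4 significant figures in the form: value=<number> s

Convert throughput: Q = 182.1 kg/h = 182.1/3600 = 0.0505833 kg/s
Mean residence time: t_res = M/Q_s = 12.51 kg / 0.0505833 kg/s = 247.315 s

value=247.3 s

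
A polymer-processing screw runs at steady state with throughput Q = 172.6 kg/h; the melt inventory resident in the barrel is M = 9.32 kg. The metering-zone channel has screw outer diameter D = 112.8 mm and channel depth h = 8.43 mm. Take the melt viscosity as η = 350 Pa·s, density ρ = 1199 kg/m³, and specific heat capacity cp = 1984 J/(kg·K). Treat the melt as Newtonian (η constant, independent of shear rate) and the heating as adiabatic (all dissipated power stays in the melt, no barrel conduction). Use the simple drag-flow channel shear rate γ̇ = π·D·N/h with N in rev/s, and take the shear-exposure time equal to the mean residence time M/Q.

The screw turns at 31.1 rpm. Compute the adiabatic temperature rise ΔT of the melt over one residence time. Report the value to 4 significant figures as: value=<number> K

value=13.58 K

Q_s = Q / 3600 = 172.6 / 3600 = 0.0479444 kg/s
Mean residence time: t_res = M/Q_s = 9.32 kg / 0.0479444 kg/s = 194.392 s
D = 112.8 mm = 0.1128 m;  h = 8.43 mm = 0.00843 m;  N = 31.1 rpm / 60 = 0.518333 rev/s
Shear rate: γ̇ = πDN/h = π·0.1128·0.518333/0.00843 = 21.7892 s⁻¹
ΔT = η·γ̇²·t_res / (ρ·cp) = 350 · (21.7892)² · 194.392 / (1199 · 1984) = 13.5789 K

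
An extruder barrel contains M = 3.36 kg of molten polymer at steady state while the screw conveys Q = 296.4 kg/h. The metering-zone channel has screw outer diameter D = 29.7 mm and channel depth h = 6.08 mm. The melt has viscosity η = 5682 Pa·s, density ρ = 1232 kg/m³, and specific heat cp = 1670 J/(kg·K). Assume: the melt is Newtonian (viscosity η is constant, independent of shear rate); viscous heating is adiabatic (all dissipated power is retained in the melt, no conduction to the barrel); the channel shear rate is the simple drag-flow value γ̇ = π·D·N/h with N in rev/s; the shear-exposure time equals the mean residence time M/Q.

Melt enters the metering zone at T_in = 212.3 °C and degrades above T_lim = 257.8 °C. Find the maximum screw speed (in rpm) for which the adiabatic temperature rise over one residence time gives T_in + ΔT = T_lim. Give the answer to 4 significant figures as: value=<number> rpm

Convert throughput: Q = 296.4 kg/h = 296.4/3600 = 0.0823333 kg/s
Mean residence time: t_res = M/Q_s = 3.36 kg / 0.0823333 kg/s = 40.8097 s
D = 29.7 mm = 0.0297 m;  h = 6.08 mm = 0.00608 m
Allowable rise: ΔT_a = T_lim − T_in = 257.8 − 212.3 = 45.5 K
γ̇_max² = ΔT_a·ρ·cp / (η·t_res) = [45.5 × 1232 × 1670] / [5682 × 40.8097] = 403.714 s⁻²
γ̇_max = √403.714 = 20.0926 s⁻¹
N_max = γ̇_max·h / (π·D) = 20.0926 · 0.00608 / (π · 0.0297) = 1.30928 rev/s = 78.5571 rpm

value=78.56 rpm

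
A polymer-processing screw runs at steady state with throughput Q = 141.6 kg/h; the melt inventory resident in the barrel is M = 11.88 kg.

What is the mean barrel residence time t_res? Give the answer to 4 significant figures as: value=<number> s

Throughput in SI: Q_s = 141.6 kg/h ÷ 3600 s/h = 0.0393333 kg/s
t_res = M / Q_s = 11.88 ÷ 0.0393333 = 302.034 s

value=302.0 s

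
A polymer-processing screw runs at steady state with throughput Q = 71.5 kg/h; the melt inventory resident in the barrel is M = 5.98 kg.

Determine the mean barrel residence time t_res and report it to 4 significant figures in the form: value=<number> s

Convert throughput: Q = 71.5 kg/h = 71.5/3600 = 0.0198611 kg/s
Mean residence time: t_res = M/Q_s = 5.98 kg / 0.0198611 kg/s = 301.091 s

value=301.1 s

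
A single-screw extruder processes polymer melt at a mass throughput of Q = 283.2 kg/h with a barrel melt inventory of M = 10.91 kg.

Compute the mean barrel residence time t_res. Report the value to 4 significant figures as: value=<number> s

value=138.7 s

Q_s = Q / 3600 = 283.2 / 3600 = 0.0786667 kg/s
t_res = M / Q_s = 10.91 / 0.0786667 = 138.686 s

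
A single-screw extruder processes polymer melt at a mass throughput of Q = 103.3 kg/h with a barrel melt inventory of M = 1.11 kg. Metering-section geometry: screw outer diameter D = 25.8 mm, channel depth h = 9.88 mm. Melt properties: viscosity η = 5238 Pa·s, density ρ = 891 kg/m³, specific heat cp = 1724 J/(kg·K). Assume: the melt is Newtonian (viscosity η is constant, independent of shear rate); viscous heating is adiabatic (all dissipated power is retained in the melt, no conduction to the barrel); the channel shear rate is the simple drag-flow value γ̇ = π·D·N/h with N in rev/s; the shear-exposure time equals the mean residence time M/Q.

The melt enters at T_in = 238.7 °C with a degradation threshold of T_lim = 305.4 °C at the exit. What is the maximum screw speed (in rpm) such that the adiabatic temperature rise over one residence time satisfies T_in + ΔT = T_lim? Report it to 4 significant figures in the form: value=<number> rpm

value=164.5 rpm

Throughput in SI: Q_s = 103.3 kg/h ÷ 3600 s/h = 0.0286944 kg/s
t_res = M / Q_s = 1.11 / 0.0286944 = 38.6834 s
Convert to metres: D = 0.0258 m, h = 0.00988 m
ΔT_a = T_lim − T_in = 305.4 °C − 238.7 °C = 66.7 K
Invert ΔT = ηγ̇²t_res/(ρcp) for γ̇: γ̇_max² = ΔT_a ρ cp / (η t_res) = 66.7·891·1724 / (5238·38.6834) = 505.65 s⁻²
Take the square root: γ̇_max = √(505.65) = 22.4867 s⁻¹
Solve γ̇ = πDN/h for N: N_max = γ̇_max·h/(π·D) = 22.4867 × 0.00988 / (π × 0.0258) = 2.74102 rev/s = 164.461 rpm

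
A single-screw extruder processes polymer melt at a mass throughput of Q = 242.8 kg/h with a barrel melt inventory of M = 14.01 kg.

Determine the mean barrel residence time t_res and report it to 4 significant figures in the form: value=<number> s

value=207.7 s

Convert throughput: Q = 242.8 kg/h = 242.8/3600 = 0.0674444 kg/s
Mean residence time: t_res = M/Q_s = 14.01 kg / 0.0674444 kg/s = 207.727 s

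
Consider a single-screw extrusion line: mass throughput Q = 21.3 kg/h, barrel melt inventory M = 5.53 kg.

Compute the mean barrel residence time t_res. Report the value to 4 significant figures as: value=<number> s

value=934.6 s

Q_s = Q / 3600 = 21.3 / 3600 = 0.00591667 kg/s
Mean residence time: t_res = M/Q_s = 5.53 kg / 0.00591667 kg/s = 934.648 s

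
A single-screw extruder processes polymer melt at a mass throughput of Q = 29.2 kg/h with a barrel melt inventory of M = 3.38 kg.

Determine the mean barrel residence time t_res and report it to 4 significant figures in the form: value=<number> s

Convert throughput: Q = 29.2 kg/h = 29.2/3600 = 0.00811111 kg/s
Mean residence time: t_res = M/Q_s = 3.38 kg / 0.00811111 kg/s = 416.712 s

value=416.7 s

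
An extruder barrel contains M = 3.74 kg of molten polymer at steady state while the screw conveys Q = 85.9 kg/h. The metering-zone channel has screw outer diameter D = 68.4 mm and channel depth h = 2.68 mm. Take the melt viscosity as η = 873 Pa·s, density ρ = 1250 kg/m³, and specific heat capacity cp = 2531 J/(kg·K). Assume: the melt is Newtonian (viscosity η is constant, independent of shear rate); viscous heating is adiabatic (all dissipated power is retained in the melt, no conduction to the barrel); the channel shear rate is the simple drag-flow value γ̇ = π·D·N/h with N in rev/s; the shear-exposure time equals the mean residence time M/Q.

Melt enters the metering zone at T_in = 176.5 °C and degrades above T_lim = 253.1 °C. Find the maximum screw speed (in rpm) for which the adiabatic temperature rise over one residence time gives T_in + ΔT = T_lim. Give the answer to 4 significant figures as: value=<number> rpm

Convert throughput: Q = 85.9 kg/h = 85.9/3600 = 0.0238611 kg/s
Mean residence time: t_res = M/Q_s = 3.74 kg / 0.0238611 kg/s = 156.74 s
Convert to metres: D = 0.0684 m, h = 0.00268 m
ΔT_a = T_lim − T_in = 253.1 − 176.5 = 76.6 K
Invert ΔT = ηγ̇²t_res/(ρcp) for γ̇: γ̇_max² = ΔT_a ρ cp / (η t_res) = 76.6·1250·2531 / (873·156.74) = 1771.07 s⁻²
Take the square root: γ̇_max = √(1771.07) = 42.0841 s⁻¹
N_max = γ̇_max·h / (π·D) = 42.0841 · 0.00268 / (π · 0.0684) = 0.524864 rev/s = 31.4918 rpm

value=31.49 rpm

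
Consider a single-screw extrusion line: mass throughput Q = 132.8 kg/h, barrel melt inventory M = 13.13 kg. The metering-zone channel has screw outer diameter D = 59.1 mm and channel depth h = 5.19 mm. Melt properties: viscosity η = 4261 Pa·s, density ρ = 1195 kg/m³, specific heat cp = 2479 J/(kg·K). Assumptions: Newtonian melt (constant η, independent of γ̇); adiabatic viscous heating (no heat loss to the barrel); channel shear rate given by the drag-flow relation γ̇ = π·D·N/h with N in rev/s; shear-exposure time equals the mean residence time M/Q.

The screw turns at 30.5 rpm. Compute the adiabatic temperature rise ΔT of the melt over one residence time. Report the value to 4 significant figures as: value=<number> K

value=169.3 K

Throughput in SI: Q_s = 132.8 kg/h ÷ 3600 s/h = 0.0368889 kg/s
t_res = M / Q_s = 13.13 / 0.0368889 = 355.934 s
Geometry in metres: D = 59.1 mm → 0.0591 m, h = 5.19 mm → 0.00519 m; screw speed N = 30.5 rpm = 0.508333 rev/s
γ̇ = π D N / h = (π)(0.0591)(0.508333) / 0.00519 = 18.1852 s⁻¹
Adiabatic rise: ΔT = η γ̇² t_res / (ρ cp) = 4261·(18.1852)²·355.934 / (1195·2479) = 169.306 K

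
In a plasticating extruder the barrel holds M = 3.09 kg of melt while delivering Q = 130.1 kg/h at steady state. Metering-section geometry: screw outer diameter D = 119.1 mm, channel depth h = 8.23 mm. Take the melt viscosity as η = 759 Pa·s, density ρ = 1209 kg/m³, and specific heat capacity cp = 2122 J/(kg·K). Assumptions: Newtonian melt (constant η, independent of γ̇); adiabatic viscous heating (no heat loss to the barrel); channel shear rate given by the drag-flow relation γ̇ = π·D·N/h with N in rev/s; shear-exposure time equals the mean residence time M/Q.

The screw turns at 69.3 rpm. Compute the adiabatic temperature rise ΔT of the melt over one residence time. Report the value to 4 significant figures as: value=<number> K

Throughput in SI: Q_s = 130.1 kg/h ÷ 3600 s/h = 0.0361389 kg/s
Mean residence time: t_res = M/Q_s = 3.09 kg / 0.0361389 kg/s = 85.5035 s
D = 119.1 mm = 0.1191 m;  h = 8.23 mm = 0.00823 m;  N = 69.3 rpm / 60 = 1.155 rev/s
Shear rate: γ̇ = πDN/h = π·0.1191·1.155/0.00823 = 52.5102 s⁻¹
ΔT = η·γ̇²·t_res/(ρ·cp) = [759 × 52.5102² × 85.5035] / [1209 × 2122] = 69.7495 K

value=69.75 K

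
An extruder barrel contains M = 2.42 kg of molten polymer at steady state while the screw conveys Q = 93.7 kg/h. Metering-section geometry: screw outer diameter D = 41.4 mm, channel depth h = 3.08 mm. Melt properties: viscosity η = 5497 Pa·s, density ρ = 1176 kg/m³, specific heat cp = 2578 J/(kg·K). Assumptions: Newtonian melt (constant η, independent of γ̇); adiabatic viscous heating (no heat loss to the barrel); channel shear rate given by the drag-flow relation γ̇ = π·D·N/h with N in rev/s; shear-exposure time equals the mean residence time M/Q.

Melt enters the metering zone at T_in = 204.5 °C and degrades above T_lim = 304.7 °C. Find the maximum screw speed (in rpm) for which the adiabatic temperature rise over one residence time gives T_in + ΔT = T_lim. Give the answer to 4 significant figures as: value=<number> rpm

Q_s = Q / 3600 = 93.7 / 3600 = 0.0260278 kg/s
t_res = M / Q_s = 2.42 ÷ 0.0260278 = 92.9776 s
Convert to metres: D = 0.0414 m, h = 0.00308 m
ΔT_a = T_lim − T_in = 304.7 °C − 204.5 °C = 100.2 K
γ̇_max² = ΔT_a·ρ·cp/(η·t_res) = 100.2·1176·2578/(5497·92.9776) = 594.366 s⁻²
Take the square root: γ̇_max = √(594.366) = 24.3796 s⁻¹
Solve γ̇ = πDN/h for N: N_max = γ̇_max·h/(π·D) = 24.3796 × 0.00308 / (π × 0.0414) = 0.577334 rev/s = 34.6401 rpm

value=34.64 rpm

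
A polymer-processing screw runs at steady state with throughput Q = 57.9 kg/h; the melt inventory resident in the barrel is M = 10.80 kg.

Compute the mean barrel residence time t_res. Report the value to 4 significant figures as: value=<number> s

value=671.5 s

Q_s = Q / 3600 = 57.9 / 3600 = 0.0160833 kg/s
Mean residence time: t_res = M/Q_s = 10.80 kg / 0.0160833 kg/s = 671.503 s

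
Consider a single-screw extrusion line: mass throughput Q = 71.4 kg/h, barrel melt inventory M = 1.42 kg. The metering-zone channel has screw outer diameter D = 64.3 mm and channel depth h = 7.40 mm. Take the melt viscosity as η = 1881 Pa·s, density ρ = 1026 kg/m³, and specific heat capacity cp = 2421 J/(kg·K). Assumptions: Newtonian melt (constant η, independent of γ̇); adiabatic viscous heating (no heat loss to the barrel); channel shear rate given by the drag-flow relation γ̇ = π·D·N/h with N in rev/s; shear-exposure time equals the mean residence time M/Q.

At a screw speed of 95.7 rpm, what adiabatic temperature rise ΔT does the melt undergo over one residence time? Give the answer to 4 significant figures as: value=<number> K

value=102.8 K

Q_s = Q / 3600 = 71.4 / 3600 = 0.0198333 kg/s
Mean residence time: t_res = M/Q_s = 1.42 kg / 0.0198333 kg/s = 71.5966 s
D = 64.3 mm = 0.0643 m;  h = 7.40 mm = 0.0074 m;  N = 95.7 rpm / 60 = 1.595 rev/s
γ̇ = π·D·N / h = π · 0.0643 · 1.595 / 0.0074 = 43.5401 s⁻¹
ΔT = η·γ̇²·t_res/(ρ·cp) = [1881 × 43.5401² × 71.5966] / [1026 × 2421] = 102.782 K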